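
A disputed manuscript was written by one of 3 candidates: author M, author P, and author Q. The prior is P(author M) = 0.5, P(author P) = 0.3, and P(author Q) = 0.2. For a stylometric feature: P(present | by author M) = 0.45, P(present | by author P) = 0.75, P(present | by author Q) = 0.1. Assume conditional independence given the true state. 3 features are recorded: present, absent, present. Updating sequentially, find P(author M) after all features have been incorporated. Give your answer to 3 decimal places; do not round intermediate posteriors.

0.559

Each posterior becomes the prior for the next update.
After 'present': normaliser = 0.45·0.5000 + 0.75·0.3000 + 0.1·0.2000; P(author M) ≈ 0.4787, P(author P) ≈ 0.4787, P(author Q) ≈ 0.0426
After 'absent': normaliser = 0.55·0.4787 + 0.25·0.4787 + 0.9·0.0426; P(author M) ≈ 0.6250, P(author P) ≈ 0.2841, P(author Q) ≈ 0.0909
After 'present': normaliser = 0.45·0.6250 + 0.75·0.2841 + 0.1·0.0909; P(author M) ≈ 0.5587, P(author P) ≈ 0.4233, P(author Q) ≈ 0.0181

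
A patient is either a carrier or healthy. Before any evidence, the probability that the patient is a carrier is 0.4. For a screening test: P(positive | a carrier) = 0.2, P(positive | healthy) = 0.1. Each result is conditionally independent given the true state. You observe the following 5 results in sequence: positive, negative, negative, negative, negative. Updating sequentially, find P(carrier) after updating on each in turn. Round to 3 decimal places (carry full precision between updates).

0.454

Apply Bayes' rule sequentially, carrying P(carrier) forward.
After 'positive': P(carrier) = 0.2·0.4000 / (0.2·0.4000 + 0.1·0.6000) ≈ 0.5714
After 'negative': P(carrier) = 0.8·0.5714 / (0.8·0.5714 + 0.9·0.4286) ≈ 0.5424
After 'negative': P(carrier) = 0.8·0.5424 / (0.8·0.5424 + 0.9·0.4576) ≈ 0.5130
After 'negative': P(carrier) = 0.8·0.5130 / (0.8·0.5130 + 0.9·0.4870) ≈ 0.4836
After 'negative': P(carrier) = 0.8·0.4836 / (0.8·0.4836 + 0.9·0.5164) ≈ 0.4543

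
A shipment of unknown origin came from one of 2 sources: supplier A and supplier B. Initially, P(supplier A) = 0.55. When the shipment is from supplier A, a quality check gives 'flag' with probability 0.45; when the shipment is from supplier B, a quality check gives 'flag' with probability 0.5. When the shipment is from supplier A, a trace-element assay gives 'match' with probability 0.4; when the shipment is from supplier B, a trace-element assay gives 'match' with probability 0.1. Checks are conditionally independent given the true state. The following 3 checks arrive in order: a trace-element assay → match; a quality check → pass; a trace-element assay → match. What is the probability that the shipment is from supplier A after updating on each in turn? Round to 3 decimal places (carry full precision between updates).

After a trace-element assay='match': P(supplier A) = 0.4·0.5500 / (0.4·0.5500 + 0.1·0.4500) ≈ 0.8302
After a quality check='pass': P(supplier A) = 0.55·0.8302 / (0.55·0.8302 + 0.5·0.1698) ≈ 0.8432
After a trace-element assay='match': P(supplier A) = 0.4·0.8432 / (0.4·0.8432 + 0.1·0.1568) ≈ 0.9556

0.956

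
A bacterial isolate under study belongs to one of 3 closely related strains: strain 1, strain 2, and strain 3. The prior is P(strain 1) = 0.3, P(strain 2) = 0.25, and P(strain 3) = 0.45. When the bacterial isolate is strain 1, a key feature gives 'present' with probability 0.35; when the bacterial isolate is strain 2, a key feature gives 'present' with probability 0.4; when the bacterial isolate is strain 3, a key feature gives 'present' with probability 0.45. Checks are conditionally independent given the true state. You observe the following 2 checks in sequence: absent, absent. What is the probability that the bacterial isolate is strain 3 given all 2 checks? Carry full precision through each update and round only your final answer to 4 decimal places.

After 'absent': normaliser = 0.65·0.3000 + 0.6·0.2500 + 0.55·0.4500; P(strain 1) ≈ 0.3291, P(strain 2) ≈ 0.2532, P(strain 3) ≈ 0.4177
After 'absent': normaliser = 0.65·0.3291 + 0.6·0.2532 + 0.55·0.4177; P(strain 1) ≈ 0.3592, P(strain 2) ≈ 0.2550, P(strain 3) ≈ 0.3858

0.3858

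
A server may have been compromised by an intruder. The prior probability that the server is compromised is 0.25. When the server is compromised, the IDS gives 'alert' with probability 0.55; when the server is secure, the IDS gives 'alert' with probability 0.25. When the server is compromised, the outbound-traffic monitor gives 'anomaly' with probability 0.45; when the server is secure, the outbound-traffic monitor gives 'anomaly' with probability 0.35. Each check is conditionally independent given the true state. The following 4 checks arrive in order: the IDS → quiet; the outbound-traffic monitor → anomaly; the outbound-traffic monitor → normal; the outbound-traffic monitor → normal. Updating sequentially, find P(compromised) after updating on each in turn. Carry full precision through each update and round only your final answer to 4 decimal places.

Apply Bayes' rule sequentially, carrying P(compromised) forward.
After the IDS='quiet': P(compromised) = 0.45·0.2500 / (0.45·0.2500 + 0.75·0.7500) ≈ 0.1667
After the outbound-traffic monitor='anomaly': P(compromised) = 0.45·0.1667 / (0.45·0.1667 + 0.35·0.8333) ≈ 0.2045
After the outbound-traffic monitor='normal': P(compromised) = 0.55·0.2045 / (0.55·0.2045 + 0.65·0.7955) ≈ 0.1787
After the outbound-traffic monitor='normal': P(compromised) = 0.55·0.1787 / (0.55·0.1787 + 0.65·0.8213) ≈ 0.1555

0.1555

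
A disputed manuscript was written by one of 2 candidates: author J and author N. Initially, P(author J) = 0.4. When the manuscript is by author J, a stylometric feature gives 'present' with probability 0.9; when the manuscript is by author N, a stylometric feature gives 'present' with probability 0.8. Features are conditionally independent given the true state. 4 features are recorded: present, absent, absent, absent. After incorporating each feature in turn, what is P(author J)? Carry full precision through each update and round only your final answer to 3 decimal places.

After 'present': P(author J) = 0.9·0.4000 / (0.9·0.4000 + 0.8·0.6000) ≈ 0.4286
After 'absent': P(author J) = 0.1·0.4286 / (0.1·0.4286 + 0.2·0.5714) ≈ 0.2727
After 'absent': P(author J) = 0.1·0.2727 / (0.1·0.2727 + 0.2·0.7273) ≈ 0.1579
After 'absent': P(author J) = 0.1·0.1579 / (0.1·0.1579 + 0.2·0.8421) ≈ 0.0857

0.086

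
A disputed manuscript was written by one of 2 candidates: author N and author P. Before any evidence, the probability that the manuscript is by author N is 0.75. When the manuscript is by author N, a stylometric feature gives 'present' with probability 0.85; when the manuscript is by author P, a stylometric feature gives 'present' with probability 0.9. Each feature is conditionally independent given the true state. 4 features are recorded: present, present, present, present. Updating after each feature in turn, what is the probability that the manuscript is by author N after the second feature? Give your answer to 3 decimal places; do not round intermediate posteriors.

Apply Bayes' rule sequentially, carrying P(author N) forward.
After 'present': P(author N) = 0.85·0.7500 / (0.85·0.7500 + 0.9·0.2500) ≈ 0.7391
After 'present': P(author N) = 0.85·0.7391 / (0.85·0.7391 + 0.9·0.2609) ≈ 0.7280

0.728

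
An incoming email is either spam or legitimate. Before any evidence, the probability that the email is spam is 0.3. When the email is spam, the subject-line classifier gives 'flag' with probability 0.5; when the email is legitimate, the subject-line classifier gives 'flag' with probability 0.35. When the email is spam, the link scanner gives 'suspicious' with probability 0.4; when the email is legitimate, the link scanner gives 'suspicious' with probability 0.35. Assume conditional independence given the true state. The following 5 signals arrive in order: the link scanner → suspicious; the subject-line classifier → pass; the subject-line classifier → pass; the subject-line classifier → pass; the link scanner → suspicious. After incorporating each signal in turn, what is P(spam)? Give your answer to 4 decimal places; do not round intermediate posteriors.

0.2031

After the link scanner='suspicious': P(spam) = 0.4·0.3000 / (0.4·0.3000 + 0.35·0.7000) ≈ 0.3288
After the subject-line classifier='pass': P(spam) = 0.5·0.3288 / (0.5·0.3288 + 0.65·0.6712) ≈ 0.2737
After the subject-line classifier='pass': P(spam) = 0.5·0.2737 / (0.5·0.2737 + 0.65·0.7263) ≈ 0.2247
After the subject-line classifier='pass': P(spam) = 0.5·0.2247 / (0.5·0.2247 + 0.65·0.7753) ≈ 0.1823
After the link scanner='suspicious': P(spam) = 0.4·0.1823 / (0.4·0.1823 + 0.35·0.8177) ≈ 0.2031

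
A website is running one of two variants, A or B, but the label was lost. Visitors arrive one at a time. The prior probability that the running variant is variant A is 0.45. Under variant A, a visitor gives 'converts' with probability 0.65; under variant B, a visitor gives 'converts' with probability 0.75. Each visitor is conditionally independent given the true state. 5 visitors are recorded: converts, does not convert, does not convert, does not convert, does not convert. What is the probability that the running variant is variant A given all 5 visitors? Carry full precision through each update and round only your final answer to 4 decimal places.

Each posterior becomes the prior for the next update.
After 'converts': P(A) = 0.65·0.4500 / (0.65·0.4500 + 0.75·0.5500) ≈ 0.4149
After 'does not convert': P(A) = 0.35·0.4149 / (0.35·0.4149 + 0.25·0.5851) ≈ 0.4982
After 'does not convert': P(A) = 0.35·0.4982 / (0.35·0.4982 + 0.25·0.5018) ≈ 0.5816
After 'does not convert': P(A) = 0.35·0.5816 / (0.35·0.5816 + 0.25·0.4184) ≈ 0.6605
After 'does not convert': P(A) = 0.35·0.6605 / (0.35·0.6605 + 0.25·0.3395) ≈ 0.7315

0.7315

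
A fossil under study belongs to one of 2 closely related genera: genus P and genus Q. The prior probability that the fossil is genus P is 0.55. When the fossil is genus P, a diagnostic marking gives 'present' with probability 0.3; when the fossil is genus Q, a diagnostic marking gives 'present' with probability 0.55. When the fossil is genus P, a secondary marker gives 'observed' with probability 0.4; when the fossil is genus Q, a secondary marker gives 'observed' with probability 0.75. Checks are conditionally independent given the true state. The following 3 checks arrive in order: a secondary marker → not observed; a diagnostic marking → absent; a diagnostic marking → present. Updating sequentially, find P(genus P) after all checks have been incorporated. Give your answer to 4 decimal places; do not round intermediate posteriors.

0.7134

After a secondary marker='not observed': P(genus P) = 0.6·0.5500 / (0.6·0.5500 + 0.25·0.4500) ≈ 0.7458
After a diagnostic marking='absent': P(genus P) = 0.7·0.7458 / (0.7·0.7458 + 0.45·0.2542) ≈ 0.8202
After a diagnostic marking='present': P(genus P) = 0.3·0.8202 / (0.3·0.8202 + 0.55·0.1798) ≈ 0.7134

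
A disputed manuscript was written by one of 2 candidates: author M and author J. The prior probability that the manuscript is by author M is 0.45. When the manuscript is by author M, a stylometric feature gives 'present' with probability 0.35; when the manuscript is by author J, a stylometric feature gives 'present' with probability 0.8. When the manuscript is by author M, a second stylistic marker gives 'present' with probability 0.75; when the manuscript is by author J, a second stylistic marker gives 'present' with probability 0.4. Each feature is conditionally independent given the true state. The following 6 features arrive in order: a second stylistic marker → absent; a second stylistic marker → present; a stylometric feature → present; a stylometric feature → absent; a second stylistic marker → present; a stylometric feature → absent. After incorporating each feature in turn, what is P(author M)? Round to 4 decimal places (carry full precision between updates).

0.8471

After a second stylistic marker='absent': P(author M) = 0.25·0.4500 / (0.25·0.4500 + 0.6·0.5500) ≈ 0.2542
After a second stylistic marker='present': P(author M) = 0.75·0.2542 / (0.75·0.2542 + 0.4·0.7458) ≈ 0.3899
After a stylometric feature='present': P(author M) = 0.35·0.3899 / (0.35·0.3899 + 0.8·0.6101) ≈ 0.2185
After a stylometric feature='absent': P(author M) = 0.65·0.2185 / (0.65·0.2185 + 0.2·0.7815) ≈ 0.4761
After a second stylistic marker='present': P(author M) = 0.75·0.4761 / (0.75·0.4761 + 0.4·0.5239) ≈ 0.6302
After a stylometric feature='absent': P(author M) = 0.65·0.6302 / (0.65·0.6302 + 0.2·0.3698) ≈ 0.8471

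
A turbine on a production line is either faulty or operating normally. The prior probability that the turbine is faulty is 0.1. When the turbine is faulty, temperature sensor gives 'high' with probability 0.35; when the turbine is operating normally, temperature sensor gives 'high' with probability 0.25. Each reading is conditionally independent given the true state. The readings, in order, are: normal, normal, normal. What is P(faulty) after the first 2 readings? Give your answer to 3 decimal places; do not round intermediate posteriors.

After 'normal': P(faulty) = 0.65·0.1000 / (0.65·0.1000 + 0.75·0.9000) ≈ 0.0878
After 'normal': P(faulty) = 0.65·0.0878 / (0.65·0.0878 + 0.75·0.9122) ≈ 0.0770

0.077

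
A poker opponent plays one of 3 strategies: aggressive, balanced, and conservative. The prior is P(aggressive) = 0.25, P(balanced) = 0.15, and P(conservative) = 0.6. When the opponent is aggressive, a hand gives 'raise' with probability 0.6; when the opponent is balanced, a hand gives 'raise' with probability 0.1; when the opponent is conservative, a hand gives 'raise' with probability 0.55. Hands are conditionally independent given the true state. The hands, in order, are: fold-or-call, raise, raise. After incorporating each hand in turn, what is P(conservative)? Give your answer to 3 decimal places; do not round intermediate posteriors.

0.686

After 'fold-or-call': normaliser = 0.4·0.2500 + 0.9·0.1500 + 0.45·0.6000; P(aggressive) ≈ 0.1980, P(balanced) ≈ 0.2673, P(conservative) ≈ 0.5347
After 'raise': normaliser = 0.6·0.1980 + 0.1·0.2673 + 0.55·0.5347; P(aggressive) ≈ 0.2703, P(balanced) ≈ 0.0608, P(conservative) ≈ 0.6689
After 'raise': normaliser = 0.6·0.2703 + 0.1·0.0608 + 0.55·0.6689; P(aggressive) ≈ 0.3025, P(balanced) ≈ 0.0113, P(conservative) ≈ 0.6862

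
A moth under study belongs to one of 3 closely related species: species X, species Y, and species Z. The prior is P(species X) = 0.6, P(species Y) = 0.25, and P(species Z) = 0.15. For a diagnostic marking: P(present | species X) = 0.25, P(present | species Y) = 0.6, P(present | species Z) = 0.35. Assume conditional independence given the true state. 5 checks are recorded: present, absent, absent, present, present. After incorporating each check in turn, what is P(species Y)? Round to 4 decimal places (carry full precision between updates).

Each posterior becomes the prior for the next update.
After 'present': normaliser = 0.25·0.6000 + 0.6·0.2500 + 0.35·0.1500; P(species X) ≈ 0.4255, P(species Y) ≈ 0.4255, P(species Z) ≈ 0.1489
After 'absent': normaliser = 0.75·0.4255 + 0.4·0.4255 + 0.65·0.1489; P(species X) ≈ 0.5445, P(species Y) ≈ 0.2904, P(species Z) ≈ 0.1652
After 'absent': normaliser = 0.75·0.5445 + 0.4·0.2904 + 0.65·0.1652; P(species X) ≈ 0.6463, P(species Y) ≈ 0.1838, P(species Z) ≈ 0.1699
After 'present': normaliser = 0.25·0.6463 + 0.6·0.1838 + 0.35·0.1699; P(species X) ≈ 0.4876, P(species Y) ≈ 0.3329, P(species Z) ≈ 0.1795
After 'present': normaliser = 0.25·0.4876 + 0.6·0.3329 + 0.35·0.1795; P(species X) ≈ 0.3171, P(species Y) ≈ 0.5195, P(species Z) ≈ 0.1634

0.5195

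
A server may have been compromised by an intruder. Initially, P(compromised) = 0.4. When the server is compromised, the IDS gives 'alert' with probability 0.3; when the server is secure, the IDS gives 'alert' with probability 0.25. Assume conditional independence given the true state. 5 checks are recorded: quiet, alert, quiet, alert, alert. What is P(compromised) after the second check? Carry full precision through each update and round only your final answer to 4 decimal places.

After 'quiet': P(compromised) = 0.7·0.4000 / (0.7·0.4000 + 0.75·0.6000) ≈ 0.3836
After 'alert': P(compromised) = 0.3·0.3836 / (0.3·0.3836 + 0.25·0.6164) ≈ 0.4275

0.4275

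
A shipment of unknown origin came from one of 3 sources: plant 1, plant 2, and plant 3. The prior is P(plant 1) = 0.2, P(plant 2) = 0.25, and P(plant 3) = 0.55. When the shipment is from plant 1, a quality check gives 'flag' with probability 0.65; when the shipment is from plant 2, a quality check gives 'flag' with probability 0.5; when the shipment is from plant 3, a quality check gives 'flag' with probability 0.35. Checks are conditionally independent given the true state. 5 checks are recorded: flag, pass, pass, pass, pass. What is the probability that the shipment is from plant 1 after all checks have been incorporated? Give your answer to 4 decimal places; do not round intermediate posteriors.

After 'flag': normaliser = 0.65·0.2000 + 0.5·0.2500 + 0.35·0.5500; P(plant 1) ≈ 0.2905, P(plant 2) ≈ 0.2793, P(plant 3) ≈ 0.4302
After 'pass': normaliser = 0.35·0.2905 + 0.5·0.2793 + 0.65·0.4302; P(plant 1) ≈ 0.1952, P(plant 2) ≈ 0.2681, P(plant 3) ≈ 0.5367
After 'pass': normaliser = 0.35·0.1952 + 0.5·0.2681 + 0.65·0.5367; P(plant 1) ≈ 0.1239, P(plant 2) ≈ 0.2432, P(plant 3) ≈ 0.6329
After 'pass': normaliser = 0.35·0.1239 + 0.5·0.2432 + 0.65·0.6329; P(plant 1) ≈ 0.0753, P(plant 2) ≈ 0.2110, P(plant 3) ≈ 0.7138
After 'pass': normaliser = 0.35·0.0753 + 0.5·0.2110 + 0.65·0.7138; P(plant 1) ≈ 0.0442, P(plant 2) ≈ 0.1771, P(plant 3) ≈ 0.7787

0.0442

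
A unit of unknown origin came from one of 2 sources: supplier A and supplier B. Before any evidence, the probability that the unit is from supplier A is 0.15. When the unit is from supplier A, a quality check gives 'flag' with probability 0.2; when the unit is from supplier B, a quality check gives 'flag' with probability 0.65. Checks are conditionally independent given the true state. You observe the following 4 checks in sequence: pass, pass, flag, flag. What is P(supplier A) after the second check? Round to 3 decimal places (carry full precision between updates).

After 'pass': P(supplier A) = 0.8·0.1500 / (0.8·0.1500 + 0.35·0.8500) ≈ 0.2874
After 'pass': P(supplier A) = 0.8·0.2874 / (0.8·0.2874 + 0.35·0.7126) ≈ 0.4797

0.480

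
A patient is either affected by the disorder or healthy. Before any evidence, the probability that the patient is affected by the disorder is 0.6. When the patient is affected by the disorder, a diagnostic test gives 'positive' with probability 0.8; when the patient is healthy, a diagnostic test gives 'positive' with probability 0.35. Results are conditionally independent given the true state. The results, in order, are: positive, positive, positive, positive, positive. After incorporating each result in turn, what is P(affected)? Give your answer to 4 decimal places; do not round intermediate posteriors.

0.9894

After 'positive': P(affected) = 0.8·0.6000 / (0.8·0.6000 + 0.35·0.4000) ≈ 0.7742
After 'positive': P(affected) = 0.8·0.7742 / (0.8·0.7742 + 0.35·0.2258) ≈ 0.8868
After 'positive': P(affected) = 0.8·0.8868 / (0.8·0.8868 + 0.35·0.1132) ≈ 0.9471
After 'positive': P(affected) = 0.8·0.9471 / (0.8·0.9471 + 0.35·0.0529) ≈ 0.9762
After 'positive': P(affected) = 0.8·0.9762 / (0.8·0.9762 + 0.35·0.0238) ≈ 0.9894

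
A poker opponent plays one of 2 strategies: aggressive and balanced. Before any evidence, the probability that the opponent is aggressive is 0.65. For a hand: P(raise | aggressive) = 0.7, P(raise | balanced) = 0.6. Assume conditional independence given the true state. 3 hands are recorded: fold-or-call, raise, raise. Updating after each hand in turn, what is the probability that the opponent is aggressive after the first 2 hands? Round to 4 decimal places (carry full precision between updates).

After 'fold-or-call': P(aggressive) = 0.3·0.6500 / (0.3·0.6500 + 0.4·0.3500) ≈ 0.5821
After 'raise': P(aggressive) = 0.7·0.5821 / (0.7·0.5821 + 0.6·0.4179) ≈ 0.6190

0.6190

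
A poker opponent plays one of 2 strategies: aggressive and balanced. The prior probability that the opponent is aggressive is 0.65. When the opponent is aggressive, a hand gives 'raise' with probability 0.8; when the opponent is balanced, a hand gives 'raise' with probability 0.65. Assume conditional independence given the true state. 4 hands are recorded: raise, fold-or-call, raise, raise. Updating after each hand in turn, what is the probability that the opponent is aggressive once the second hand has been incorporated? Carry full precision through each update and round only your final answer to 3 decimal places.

Apply Bayes' rule sequentially, carrying P(aggressive) forward.
After 'raise': P(aggressive) = 0.8·0.6500 / (0.8·0.6500 + 0.65·0.3500) ≈ 0.6957
After 'fold-or-call': P(aggressive) = 0.2·0.6957 / (0.2·0.6957 + 0.35·0.3043) ≈ 0.5664

0.566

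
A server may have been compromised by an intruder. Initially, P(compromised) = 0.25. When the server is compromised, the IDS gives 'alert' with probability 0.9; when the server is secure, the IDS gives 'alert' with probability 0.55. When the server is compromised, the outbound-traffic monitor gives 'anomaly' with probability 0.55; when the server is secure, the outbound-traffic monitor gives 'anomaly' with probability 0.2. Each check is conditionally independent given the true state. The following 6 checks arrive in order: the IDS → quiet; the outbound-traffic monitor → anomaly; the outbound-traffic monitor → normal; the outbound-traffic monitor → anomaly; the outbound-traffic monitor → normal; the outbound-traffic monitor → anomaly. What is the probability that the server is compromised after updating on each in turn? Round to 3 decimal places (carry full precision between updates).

After the IDS='quiet': P(compromised) = 0.1·0.2500 / (0.1·0.2500 + 0.45·0.7500) ≈ 0.0690
After the outbound-traffic monitor='anomaly': P(compromised) = 0.55·0.0690 / (0.55·0.0690 + 0.2·0.9310) ≈ 0.1692
After the outbound-traffic monitor='normal': P(compromised) = 0.45·0.1692 / (0.45·0.1692 + 0.8·0.8308) ≈ 0.1028
After the outbound-traffic monitor='anomaly': P(compromised) = 0.55·0.1028 / (0.55·0.1028 + 0.2·0.8972) ≈ 0.2396
After the outbound-traffic monitor='normal': P(compromised) = 0.45·0.2396 / (0.45·0.2396 + 0.8·0.7604) ≈ 0.1506
After the outbound-traffic monitor='anomaly': P(compromised) = 0.55·0.1506 / (0.55·0.1506 + 0.2·0.8494) ≈ 0.3277

0.328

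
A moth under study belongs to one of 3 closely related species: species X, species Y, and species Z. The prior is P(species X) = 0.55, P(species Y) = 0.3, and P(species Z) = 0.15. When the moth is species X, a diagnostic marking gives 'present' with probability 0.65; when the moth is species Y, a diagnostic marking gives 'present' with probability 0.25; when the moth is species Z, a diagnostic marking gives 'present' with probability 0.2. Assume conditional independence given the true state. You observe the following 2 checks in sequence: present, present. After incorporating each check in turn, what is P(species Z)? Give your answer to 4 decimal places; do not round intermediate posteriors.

After 'present': normaliser = 0.65·0.5500 + 0.25·0.3000 + 0.2·0.1500; P(species X) ≈ 0.7730, P(species Y) ≈ 0.1622, P(species Z) ≈ 0.0649
After 'present': normaliser = 0.65·0.7730 + 0.25·0.1622 + 0.2·0.0649; P(species X) ≈ 0.9037, P(species Y) ≈ 0.0729, P(species Z) ≈ 0.0233

0.0233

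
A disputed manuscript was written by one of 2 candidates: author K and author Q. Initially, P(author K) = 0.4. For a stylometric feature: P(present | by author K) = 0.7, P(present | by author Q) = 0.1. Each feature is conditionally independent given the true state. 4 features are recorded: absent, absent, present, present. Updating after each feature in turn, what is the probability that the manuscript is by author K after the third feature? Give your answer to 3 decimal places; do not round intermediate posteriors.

0.341

After 'absent': P(author K) = 0.3·0.4000 / (0.3·0.4000 + 0.9·0.6000) ≈ 0.1818
After 'absent': P(author K) = 0.3·0.1818 / (0.3·0.1818 + 0.9·0.8182) ≈ 0.0690
After 'present': P(author K) = 0.7·0.0690 / (0.7·0.0690 + 0.1·0.9310) ≈ 0.3415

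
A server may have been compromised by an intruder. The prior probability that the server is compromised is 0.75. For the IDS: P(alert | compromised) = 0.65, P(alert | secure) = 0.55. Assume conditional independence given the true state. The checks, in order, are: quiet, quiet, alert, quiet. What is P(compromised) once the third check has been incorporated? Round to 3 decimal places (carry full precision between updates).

0.682

Each posterior becomes the prior for the next update.
After 'quiet': P(compromised) = 0.35·0.7500 / (0.35·0.7500 + 0.45·0.2500) ≈ 0.7000
After 'quiet': P(compromised) = 0.35·0.7000 / (0.35·0.7000 + 0.45·0.3000) ≈ 0.6447
After 'alert': P(compromised) = 0.65·0.6447 / (0.65·0.6447 + 0.55·0.3553) ≈ 0.6820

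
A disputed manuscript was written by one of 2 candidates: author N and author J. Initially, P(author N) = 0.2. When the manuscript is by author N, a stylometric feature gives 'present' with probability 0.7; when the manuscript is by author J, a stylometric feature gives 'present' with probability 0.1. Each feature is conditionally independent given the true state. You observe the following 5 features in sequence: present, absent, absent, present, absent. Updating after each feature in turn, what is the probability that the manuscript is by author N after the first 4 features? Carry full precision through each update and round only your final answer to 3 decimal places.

0.576

After 'present': P(author N) = 0.7·0.2000 / (0.7·0.2000 + 0.1·0.8000) ≈ 0.6364
After 'absent': P(author N) = 0.3·0.6364 / (0.3·0.6364 + 0.9·0.3636) ≈ 0.3684
After 'absent': P(author N) = 0.3·0.3684 / (0.3·0.3684 + 0.9·0.6316) ≈ 0.1628
After 'present': P(author N) = 0.7·0.1628 / (0.7·0.1628 + 0.1·0.8372) ≈ 0.5765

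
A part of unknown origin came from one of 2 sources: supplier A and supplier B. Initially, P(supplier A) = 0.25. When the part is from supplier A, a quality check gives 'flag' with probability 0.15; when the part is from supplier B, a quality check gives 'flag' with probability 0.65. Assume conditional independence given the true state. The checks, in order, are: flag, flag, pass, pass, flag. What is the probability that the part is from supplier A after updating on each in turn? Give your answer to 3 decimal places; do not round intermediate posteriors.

0.024

After 'flag': P(supplier A) = 0.15·0.2500 / (0.15·0.2500 + 0.65·0.7500) ≈ 0.0714
After 'flag': P(supplier A) = 0.15·0.0714 / (0.15·0.0714 + 0.65·0.9286) ≈ 0.0174
After 'pass': P(supplier A) = 0.85·0.0174 / (0.85·0.0174 + 0.35·0.9826) ≈ 0.0413
After 'pass': P(supplier A) = 0.85·0.0413 / (0.85·0.0413 + 0.35·0.9587) ≈ 0.0948
After 'flag': P(supplier A) = 0.15·0.0948 / (0.15·0.0948 + 0.65·0.9052) ≈ 0.0236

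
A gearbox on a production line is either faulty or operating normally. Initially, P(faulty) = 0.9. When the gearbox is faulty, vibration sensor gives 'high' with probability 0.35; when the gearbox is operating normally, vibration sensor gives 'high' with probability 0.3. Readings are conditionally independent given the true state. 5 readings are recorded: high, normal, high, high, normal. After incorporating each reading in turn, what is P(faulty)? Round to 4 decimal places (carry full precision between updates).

0.9249

After 'high': P(faulty) = 0.35·0.9000 / (0.35·0.9000 + 0.3·0.1000) ≈ 0.9130
After 'normal': P(faulty) = 0.65·0.9130 / (0.65·0.9130 + 0.7·0.0870) ≈ 0.9070
After 'high': P(faulty) = 0.35·0.9070 / (0.35·0.9070 + 0.3·0.0930) ≈ 0.9192
After 'high': P(faulty) = 0.35·0.9192 / (0.35·0.9192 + 0.3·0.0808) ≈ 0.9299
After 'normal': P(faulty) = 0.65·0.9299 / (0.65·0.9299 + 0.7·0.0701) ≈ 0.9249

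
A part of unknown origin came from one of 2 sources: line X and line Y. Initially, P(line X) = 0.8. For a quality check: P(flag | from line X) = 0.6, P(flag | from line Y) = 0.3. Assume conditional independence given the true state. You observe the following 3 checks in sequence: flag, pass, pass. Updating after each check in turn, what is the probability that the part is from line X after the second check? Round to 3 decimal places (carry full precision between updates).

After 'flag': P(line X) = 0.6·0.8000 / (0.6·0.8000 + 0.3·0.2000) ≈ 0.8889
After 'pass': P(line X) = 0.4·0.8889 / (0.4·0.8889 + 0.7·0.1111) ≈ 0.8205

0.821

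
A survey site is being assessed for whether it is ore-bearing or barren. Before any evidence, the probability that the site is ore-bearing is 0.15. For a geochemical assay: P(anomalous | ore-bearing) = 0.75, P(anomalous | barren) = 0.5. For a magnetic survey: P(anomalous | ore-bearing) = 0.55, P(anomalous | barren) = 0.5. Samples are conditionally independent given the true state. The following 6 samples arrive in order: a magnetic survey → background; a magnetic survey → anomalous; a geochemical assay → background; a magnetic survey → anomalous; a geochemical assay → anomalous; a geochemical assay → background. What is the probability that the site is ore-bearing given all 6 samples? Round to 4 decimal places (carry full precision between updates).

0.0672

After a magnetic survey='background': P(ore) = 0.45·0.1500 / (0.45·0.1500 + 0.5·0.8500) ≈ 0.1371
After a magnetic survey='anomalous': P(ore) = 0.55·0.1371 / (0.55·0.1371 + 0.5·0.8629) ≈ 0.1487
After a geochemical assay='background': P(ore) = 0.25·0.1487 / (0.25·0.1487 + 0.5·0.8513) ≈ 0.0803
After a magnetic survey='anomalous': P(ore) = 0.55·0.0803 / (0.55·0.0803 + 0.5·0.9197) ≈ 0.0877
After a geochemical assay='anomalous': P(ore) = 0.75·0.0877 / (0.75·0.0877 + 0.5·0.9123) ≈ 0.1260
After a geochemical assay='background': P(ore) = 0.25·0.1260 / (0.25·0.1260 + 0.5·0.8740) ≈ 0.0672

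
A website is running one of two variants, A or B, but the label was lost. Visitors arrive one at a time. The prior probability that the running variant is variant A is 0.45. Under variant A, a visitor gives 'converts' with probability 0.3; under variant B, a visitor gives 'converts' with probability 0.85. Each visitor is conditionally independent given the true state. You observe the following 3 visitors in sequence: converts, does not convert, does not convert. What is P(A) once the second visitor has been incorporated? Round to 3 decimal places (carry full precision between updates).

0.574

Apply Bayes' rule sequentially, carrying P(A) forward.
After 'converts': P(A) = 0.3·0.4500 / (0.3·0.4500 + 0.85·0.5500) ≈ 0.2241
After 'does not convert': P(A) = 0.7·0.2241 / (0.7·0.2241 + 0.15·0.7759) ≈ 0.5740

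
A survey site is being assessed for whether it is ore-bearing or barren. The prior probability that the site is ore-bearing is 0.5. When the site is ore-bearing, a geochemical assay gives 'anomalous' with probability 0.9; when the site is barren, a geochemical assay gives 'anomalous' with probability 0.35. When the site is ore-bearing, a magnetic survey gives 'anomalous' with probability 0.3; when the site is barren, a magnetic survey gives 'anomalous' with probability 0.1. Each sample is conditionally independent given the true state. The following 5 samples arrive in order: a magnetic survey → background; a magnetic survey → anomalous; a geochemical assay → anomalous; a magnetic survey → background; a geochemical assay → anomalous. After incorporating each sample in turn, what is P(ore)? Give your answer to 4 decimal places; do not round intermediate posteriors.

Each posterior becomes the prior for the next update.
After a magnetic survey='background': P(ore) = 0.7·0.5000 / (0.7·0.5000 + 0.9·0.5000) ≈ 0.4375
After a magnetic survey='anomalous': P(ore) = 0.3·0.4375 / (0.3·0.4375 + 0.1·0.5625) ≈ 0.7000
After a geochemical assay='anomalous': P(ore) = 0.9·0.7000 / (0.9·0.7000 + 0.35·0.3000) ≈ 0.8571
After a magnetic survey='background': P(ore) = 0.7·0.8571 / (0.7·0.8571 + 0.9·0.1429) ≈ 0.8235
After a geochemical assay='anomalous': P(ore) = 0.9·0.8235 / (0.9·0.8235 + 0.35·0.1765) ≈ 0.9231

0.9231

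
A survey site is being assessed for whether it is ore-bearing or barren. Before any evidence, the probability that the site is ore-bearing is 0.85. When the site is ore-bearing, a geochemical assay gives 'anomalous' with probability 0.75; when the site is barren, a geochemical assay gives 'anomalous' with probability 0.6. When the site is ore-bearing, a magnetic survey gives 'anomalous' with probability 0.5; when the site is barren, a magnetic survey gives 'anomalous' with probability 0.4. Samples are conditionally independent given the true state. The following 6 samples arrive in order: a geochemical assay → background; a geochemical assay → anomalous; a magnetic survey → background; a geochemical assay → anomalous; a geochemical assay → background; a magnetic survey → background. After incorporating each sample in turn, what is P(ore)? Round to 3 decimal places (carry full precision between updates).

After a geochemical assay='background': P(ore) = 0.25·0.8500 / (0.25·0.8500 + 0.4·0.1500) ≈ 0.7798
After a geochemical assay='anomalous': P(ore) = 0.75·0.7798 / (0.75·0.7798 + 0.6·0.2202) ≈ 0.8157
After a magnetic survey='background': P(ore) = 0.5·0.8157 / (0.5·0.8157 + 0.6·0.1843) ≈ 0.7867
After a geochemical assay='anomalous': P(ore) = 0.75·0.7867 / (0.75·0.7867 + 0.6·0.2133) ≈ 0.8218
After a geochemical assay='background': P(ore) = 0.25·0.8218 / (0.25·0.8218 + 0.4·0.1782) ≈ 0.7424
After a magnetic survey='background': P(ore) = 0.5·0.7424 / (0.5·0.7424 + 0.6·0.2576) ≈ 0.7060

0.706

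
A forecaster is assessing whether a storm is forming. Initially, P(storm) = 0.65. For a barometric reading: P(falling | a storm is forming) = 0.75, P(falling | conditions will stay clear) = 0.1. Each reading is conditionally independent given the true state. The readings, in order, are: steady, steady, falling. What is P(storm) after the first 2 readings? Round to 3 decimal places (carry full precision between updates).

0.125

After 'steady': P(storm) = 0.25·0.6500 / (0.25·0.6500 + 0.9·0.3500) ≈ 0.3403
After 'steady': P(storm) = 0.25·0.3403 / (0.25·0.3403 + 0.9·0.6597) ≈ 0.1253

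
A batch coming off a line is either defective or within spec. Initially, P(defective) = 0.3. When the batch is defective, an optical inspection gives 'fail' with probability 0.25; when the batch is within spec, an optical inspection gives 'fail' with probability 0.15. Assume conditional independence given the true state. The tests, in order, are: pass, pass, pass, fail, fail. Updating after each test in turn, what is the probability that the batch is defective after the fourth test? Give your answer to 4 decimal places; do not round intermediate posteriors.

0.3292

After 'pass': P(defective) = 0.75·0.3000 / (0.75·0.3000 + 0.85·0.7000) ≈ 0.2744
After 'pass': P(defective) = 0.75·0.2744 / (0.75·0.2744 + 0.85·0.7256) ≈ 0.2502
After 'pass': P(defective) = 0.75·0.2502 / (0.75·0.2502 + 0.85·0.7498) ≈ 0.2274
After 'fail': P(defective) = 0.25·0.2274 / (0.25·0.2274 + 0.15·0.7726) ≈ 0.3292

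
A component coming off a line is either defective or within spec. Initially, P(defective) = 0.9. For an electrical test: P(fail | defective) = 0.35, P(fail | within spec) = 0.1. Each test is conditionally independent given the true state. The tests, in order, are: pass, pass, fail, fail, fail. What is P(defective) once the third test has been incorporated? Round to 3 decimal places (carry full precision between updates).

After 'pass': P(defective) = 0.65·0.9000 / (0.65·0.9000 + 0.9·0.1000) ≈ 0.8667
After 'pass': P(defective) = 0.65·0.8667 / (0.65·0.8667 + 0.9·0.1333) ≈ 0.8244
After 'fail': P(defective) = 0.35·0.8244 / (0.35·0.8244 + 0.1·0.1756) ≈ 0.9426

0.943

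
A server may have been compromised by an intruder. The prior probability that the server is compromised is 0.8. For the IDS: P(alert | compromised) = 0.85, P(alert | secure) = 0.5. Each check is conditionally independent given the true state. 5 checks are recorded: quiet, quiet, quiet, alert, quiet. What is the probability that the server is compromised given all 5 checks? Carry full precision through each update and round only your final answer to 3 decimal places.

0.052

After 'quiet': P(compromised) = 0.15·0.8000 / (0.15·0.8000 + 0.5·0.2000) ≈ 0.5455
After 'quiet': P(compromised) = 0.15·0.5455 / (0.15·0.5455 + 0.5·0.4545) ≈ 0.2647
After 'quiet': P(compromised) = 0.15·0.2647 / (0.15·0.2647 + 0.5·0.7353) ≈ 0.0975
After 'alert': P(compromised) = 0.85·0.0975 / (0.85·0.0975 + 0.5·0.9025) ≈ 0.1551
After 'quiet': P(compromised) = 0.15·0.1551 / (0.15·0.1551 + 0.5·0.8449) ≈ 0.0522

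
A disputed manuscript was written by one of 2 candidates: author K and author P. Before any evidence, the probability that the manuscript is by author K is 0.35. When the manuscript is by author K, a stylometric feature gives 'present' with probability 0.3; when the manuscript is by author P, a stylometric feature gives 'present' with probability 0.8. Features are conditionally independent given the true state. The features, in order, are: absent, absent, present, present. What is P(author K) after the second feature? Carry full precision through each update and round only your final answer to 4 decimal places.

0.8684

After 'absent': P(author K) = 0.7·0.3500 / (0.7·0.3500 + 0.2·0.6500) ≈ 0.6533
After 'absent': P(author K) = 0.7·0.6533 / (0.7·0.6533 + 0.2·0.3467) ≈ 0.8684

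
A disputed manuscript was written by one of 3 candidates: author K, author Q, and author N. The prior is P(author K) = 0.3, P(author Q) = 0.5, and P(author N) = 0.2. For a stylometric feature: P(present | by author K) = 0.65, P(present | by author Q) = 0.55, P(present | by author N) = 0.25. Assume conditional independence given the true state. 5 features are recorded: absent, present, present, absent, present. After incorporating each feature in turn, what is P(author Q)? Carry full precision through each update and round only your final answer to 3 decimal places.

0.587

After 'absent': normaliser = 0.35·0.3000 + 0.45·0.5000 + 0.75·0.2000; P(author K) ≈ 0.2188, P(author Q) ≈ 0.4688, P(author N) ≈ 0.3125
After 'present': normaliser = 0.65·0.2188 + 0.55·0.4688 + 0.25·0.3125; P(author K) ≈ 0.2974, P(author Q) ≈ 0.5392, P(author N) ≈ 0.1634
After 'present': normaliser = 0.65·0.2974 + 0.55·0.5392 + 0.25·0.1634; P(author K) ≈ 0.3642, P(author Q) ≈ 0.5588, P(author N) ≈ 0.0770
After 'absent': normaliser = 0.35·0.3642 + 0.45·0.5588 + 0.75·0.0770; P(author K) ≈ 0.2919, P(author Q) ≈ 0.5759, P(author N) ≈ 0.1322
After 'present': normaliser = 0.65·0.2919 + 0.55·0.5759 + 0.25·0.1322; P(author K) ≈ 0.3517, P(author Q) ≈ 0.5870, P(author N) ≈ 0.0613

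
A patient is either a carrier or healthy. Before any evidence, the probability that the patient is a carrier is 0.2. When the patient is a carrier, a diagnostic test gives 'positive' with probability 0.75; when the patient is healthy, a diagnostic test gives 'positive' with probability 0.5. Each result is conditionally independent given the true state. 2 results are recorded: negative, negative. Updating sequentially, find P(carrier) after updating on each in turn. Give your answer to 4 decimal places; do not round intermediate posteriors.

After 'negative': P(carrier) = 0.25·0.2000 / (0.25·0.2000 + 0.5·0.8000) ≈ 0.1111
After 'negative': P(carrier) = 0.25·0.1111 / (0.25·0.1111 + 0.5·0.8889) ≈ 0.0588

0.0588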